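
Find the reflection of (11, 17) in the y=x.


Reflection rule for y=x: (y, x)
(11, 17) -> (17, 11)

(17, 11)


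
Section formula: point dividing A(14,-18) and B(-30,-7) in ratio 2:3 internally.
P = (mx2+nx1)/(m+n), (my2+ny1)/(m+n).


Px = (2*(-30) + 3*14)/5 = -18/5 = -3.6000
Py = (2*(-7) + 3*(-18))/5 = -68/5 = -13.6000

P = (-3.6000, -13.6000)


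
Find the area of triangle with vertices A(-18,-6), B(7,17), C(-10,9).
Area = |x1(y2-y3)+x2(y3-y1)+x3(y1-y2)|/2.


-18*(17-9) = -144
7*(9+ 6) = 105
-10*(-6-17) = 230
sum = 191
Area = |191|/2 = 95.5000

95.5000 sq units


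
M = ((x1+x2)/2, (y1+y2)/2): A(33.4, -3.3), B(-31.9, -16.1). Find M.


Mx = (33.4 - 31.9)/2 = 1.5/2 = 0.7500
My = (-3.3 - 16.1)/2 = -19.4/2 = -9.7000

(0.7500, -9.7000)


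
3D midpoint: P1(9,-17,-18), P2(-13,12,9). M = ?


Mx = (9- 13)/2 = -2.0000
My = (-17+12)/2 = -2.5000
Mz = (-18+9)/2 = -4.5000

M = (-2.0000, -2.5000, -4.5000)


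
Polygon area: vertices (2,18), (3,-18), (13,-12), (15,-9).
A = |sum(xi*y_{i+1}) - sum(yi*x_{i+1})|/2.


sum(xi*y_{i+1}) = 2*(-18) + 3*(-12) + 13*(-9) + 15*18 = 81
sum(yi*x_{i+1}) = 18*3 - 18*13 - 12*15 - 9*2 = -378
Area = |81 + 378|/2 = 459/2 = 229.5000

229.5000 sq units


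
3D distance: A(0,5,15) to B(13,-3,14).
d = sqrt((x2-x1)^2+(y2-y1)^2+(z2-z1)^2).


dx=13, dy=-8, dz=-1
d = sqrt(169+64+1) = sqrt(234) = 15.2971

15.2971


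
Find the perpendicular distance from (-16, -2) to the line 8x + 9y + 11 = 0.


|8*(-16) + 9*(-2) + 11| = |-135| = 135
sqrt(64 + 81) = sqrt(145) = 12.0416
d = 135/sqrt(145) = 11.2111

11.2111


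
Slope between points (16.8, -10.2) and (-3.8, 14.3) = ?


dy = 14.3 + 10.2 = 24.5
dx = -3.8 - 16.8 = -20.6
m = 24.5/(-20.6) = -1.1893

m = -1.1893


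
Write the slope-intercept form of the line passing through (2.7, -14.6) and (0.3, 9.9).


m = (24.5)/(-2.4) = -10.2083
b = y1 - m*x1 = -14.6 - (24.5*2.7)/(-2.4) = -14.6 + 27.5625 = 12.9625

y = -10.2083x + 12.9625


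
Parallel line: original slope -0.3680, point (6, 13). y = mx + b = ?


Parallel lines have equal slopes.
m2 = -0.3680
b2 = 13 + 0.3680*6 = 15.2080

y = -0.3680x + 15.2080


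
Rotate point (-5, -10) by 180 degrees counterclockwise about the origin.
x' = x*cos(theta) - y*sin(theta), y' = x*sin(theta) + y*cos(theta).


cos(180) = -1, sin(180) = 0
x' = -5*(-1) + 10*0 = 5
y' = -5*0 - 10*(-1) = 10

(5, 10)


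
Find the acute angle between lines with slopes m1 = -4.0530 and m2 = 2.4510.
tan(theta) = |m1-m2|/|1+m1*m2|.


m1-m2 = -6.504
1+m1*m2 = -8.933903
tan(theta) = |-6.504/(-8.933903)| = 0.728013
theta = arctan(|-6.504/(-8.933903)|) = 36.0551 degrees (acute angle)

36.0551 degrees


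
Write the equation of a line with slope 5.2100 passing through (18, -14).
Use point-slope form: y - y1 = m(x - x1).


y + 14 = 5.2100(x - 18)
y = 5.2100x - 14 - 5.2100*18
y = 5.2100x - 107.7800

y = 5.2100x - 107.7800


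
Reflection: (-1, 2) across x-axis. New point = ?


Reflection rule for x-axis: (x, -y)
(-1, 2) -> (-1, -2)

(-1, -2)


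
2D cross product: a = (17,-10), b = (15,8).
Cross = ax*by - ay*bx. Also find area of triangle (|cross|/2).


cross = 17*8 + 10*15 = 136 + 150 = 286
Triangle area = |286|/2 = 286/2 = 143.0000

cross = 286, triangle area = 143.0000


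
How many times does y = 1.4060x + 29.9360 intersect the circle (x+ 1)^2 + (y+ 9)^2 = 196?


Substitute y = 1.4060x + 29.9360: (x+ 1)^2 + (1.4060x+29.9360+ 9)^2 = 196
Expand to Ax^2 + Bx + C = 0, where b-k = 38.936
A = 1+m^2 = 2.976836
B = 2(m(b-k) - h) = 2(1.4060*38.936 + 1) = 111.488032
C = h^2 + (b-k)^2 - r^2 = 1 + 1516.012096 - 196 = 1321.012096
disc = B^2-4AC = 12429.5813 - 15729.7455 = -3300.1642
disc < 0

0 intersection points


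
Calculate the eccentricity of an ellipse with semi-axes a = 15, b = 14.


c = sqrt(225-196) = sqrt(29) = 5.3852
e = c/a = sqrt(29)/15 = 0.3590

e = 0.3590


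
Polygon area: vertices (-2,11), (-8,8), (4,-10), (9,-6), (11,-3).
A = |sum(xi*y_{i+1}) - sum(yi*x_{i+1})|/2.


sum(xi*y_{i+1}) = -2*8 - 8*(-10) + 4*(-6) + 9*(-3) + 11*11 = 134
sum(yi*x_{i+1}) = 11*(-8) + 8*4 - 10*9 - 6*11 - 3*(-2) = -206
Area = |134 + 206|/2 = 340/2 = 170.0000

170.0000 sq units


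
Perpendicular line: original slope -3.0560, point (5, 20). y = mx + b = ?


Perpendicular slope = -1/m1 = -1/(-3.0560) = 0.3272
b2 = y0 - m2*x0 = 20 + 5/(-3.0560) = 20 - 1.6361 = 18.3639

y = 0.3272x + 18.3639


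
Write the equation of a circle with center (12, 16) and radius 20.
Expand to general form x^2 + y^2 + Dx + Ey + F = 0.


(x-12)^2 + (y-16)^2 = 20^2
D = -2h = -24, E = -2k = -32
F = h^2+k^2-r^2 = 144+256-400 = 0

x^2 + y^2 - 24x - 32y = 0


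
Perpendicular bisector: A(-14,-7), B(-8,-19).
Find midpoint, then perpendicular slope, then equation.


Midpoint = (-11, -13)
Slope of AB = dy/dx = -12/6 = -2.0000
Perp slope = -dx/dy = 6/12 = 0.5000
b = My - (perp slope)*Mx = -13 + (6*(-11))/(-12) = -13 + 5.5000 = -7.5000

y = 0.5000x - 7.5000


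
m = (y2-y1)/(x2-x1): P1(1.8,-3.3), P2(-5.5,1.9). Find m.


dy = 1.9 + 3.3 = 5.2
dx = -5.5 - 1.8 = -7.3
m = 5.2/(-7.3) = -0.7123

m = -0.7123


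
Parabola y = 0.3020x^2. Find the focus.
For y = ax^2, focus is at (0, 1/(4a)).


a = 0.3020
4a = 1.2080
focus = (0, 1/1.2080) = (0, 0.8278)

Focus = (0, 0.8278)


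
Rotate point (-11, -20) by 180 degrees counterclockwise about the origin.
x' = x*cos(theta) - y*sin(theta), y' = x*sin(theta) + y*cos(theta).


cos(180) = -1, sin(180) = 0
x' = -11*(-1) + 20*0 = 11
y' = -11*0 - 20*(-1) = 20

(11, 20)


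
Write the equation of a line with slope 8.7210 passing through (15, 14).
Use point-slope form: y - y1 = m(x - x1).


y - 14 = 8.7210(x - 15)
y = 8.7210x + 14 - 8.7210*15
y = 8.7210x - 116.8150

y = 8.7210x - 116.8150


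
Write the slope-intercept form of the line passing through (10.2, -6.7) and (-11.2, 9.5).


m = (16.2)/(-21.4) = -0.7570
b = y1 - m*x1 = -6.7 - (16.2*10.2)/(-21.4) = -6.7 + 7.7215 = 1.0215

y = -0.7570x + 1.0215


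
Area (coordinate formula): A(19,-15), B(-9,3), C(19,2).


19*(3-2) = 19
-9*(2+ 15) = -153
19*(-15-3) = -342
sum = -476
Area = |-476|/2 = 238.0000

238.0000 sq units


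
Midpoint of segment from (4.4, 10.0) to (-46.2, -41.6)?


Mx = (4.4 - 46.2)/2 = -41.8/2 = -20.9000
My = (10.0 - 41.6)/2 = -31.6/2 = -15.8000

(-20.9000, -15.8000)


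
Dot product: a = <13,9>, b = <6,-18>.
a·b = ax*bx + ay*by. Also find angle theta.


a·b = 13*6 + 9*(-18) = 78 - 162 = -84
|a| = sqrt(169+81) = 15.8114
|b| = sqrt(36+324) = 18.9737
cos(theta) = -84/(sqrt(250)*sqrt(360)) = -84/sqrt(90000) = -0.280000
theta = arccos(-84/sqrt(90000)) = 106.2602 degrees

a·b = -84, theta = 106.2602 deg


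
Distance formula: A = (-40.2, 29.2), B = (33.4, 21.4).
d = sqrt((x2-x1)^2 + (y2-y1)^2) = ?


dx = 33.4 + 40.2 = 73.6
dy = 21.4 - 29.2 = -7.8
d = sqrt(5416.96 + 60.84) = sqrt(5477.8) = 74.0122

74.0122


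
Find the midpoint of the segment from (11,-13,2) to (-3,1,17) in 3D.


Mx = (11- 3)/2 = 4.0000
My = (-13+1)/2 = -6.0000
Mz = (2+17)/2 = 9.5000

M = (4.0000, -6.0000, 9.5000)


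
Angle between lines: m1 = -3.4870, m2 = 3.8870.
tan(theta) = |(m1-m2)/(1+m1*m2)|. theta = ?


m1-m2 = -7.374
1+m1*m2 = -12.553969
tan(theta) = |-7.374/(-12.553969)| = 0.587384
theta = arctan(|-7.374/(-12.553969)|) = 30.4293 degrees (acute angle)

30.4293 degrees


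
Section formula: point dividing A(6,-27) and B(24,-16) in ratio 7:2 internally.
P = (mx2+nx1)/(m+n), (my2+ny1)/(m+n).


Px = (7*24 + 2*6)/9 = 180/9 = 20.0000
Py = (7*(-16) + 2*(-27))/9 = -166/9 = -18.4444

P = (20.0000, -18.4444)


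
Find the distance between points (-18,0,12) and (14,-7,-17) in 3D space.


dx=32, dy=-7, dz=-29
d = sqrt(1024+49+841) = sqrt(1914) = 43.7493

43.7493


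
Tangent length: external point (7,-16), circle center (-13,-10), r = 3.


d = sqrt((7+ 13)^2 + (-16+ 10)^2) = sqrt(400+36) = 20.8806
L = sqrt(436.0000 - 9) = sqrt(427.0000) = 20.6640

20.6640


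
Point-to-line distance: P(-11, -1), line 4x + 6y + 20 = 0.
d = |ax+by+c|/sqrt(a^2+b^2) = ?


|4*(-11) + 6*(-1) + 20| = |-30| = 30
sqrt(16 + 36) = sqrt(52) = 7.2111
d = 30/sqrt(52) = 4.1603

4.1603


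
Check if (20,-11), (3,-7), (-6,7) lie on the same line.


20*(-7-7) + 3*(7+ 11) - 6*(-11+ 7)
= -280 + 54 + 24 = -202

No, not collinear (determinant = -202)


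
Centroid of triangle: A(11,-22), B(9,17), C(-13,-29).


Gx = (11+9- 13)/3 = 7/3 = 2.3333
Gy = (-22+17- 29)/3 = -34/3 = -11.3333

G = (2.3333, -11.3333)


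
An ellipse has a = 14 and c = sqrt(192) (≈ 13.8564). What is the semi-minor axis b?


b^2 = 14^2 - (sqrt(192))^2 = 196 - 192 = 4
b = sqrt(4) = 2

b = 2


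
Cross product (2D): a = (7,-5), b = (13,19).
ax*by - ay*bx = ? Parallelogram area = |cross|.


cross = 7*19 + 5*13 = 133 + 65 = 198
Parallelogram area = |198| = 198

cross = 198, parallelogram area = 198


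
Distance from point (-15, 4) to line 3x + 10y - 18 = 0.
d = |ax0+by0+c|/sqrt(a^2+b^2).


|3*(-15) + 10*4 - 18| = |-23| = 23
sqrt(9 + 100) = sqrt(109) = 10.4403
d = 23/sqrt(109) = 2.2030

2.2030


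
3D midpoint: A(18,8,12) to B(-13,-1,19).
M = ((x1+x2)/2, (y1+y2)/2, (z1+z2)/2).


Mx = (18- 13)/2 = 2.5000
My = (8- 1)/2 = 3.5000
Mz = (12+19)/2 = 15.5000

M = (2.5000, 3.5000, 15.5000)


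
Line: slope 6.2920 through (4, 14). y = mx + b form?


y - 14 = 6.2920(x - 4)
y = 6.2920x + 14 - 6.2920*4
y = 6.2920x - 11.1680

y = 6.2920x - 11.1680


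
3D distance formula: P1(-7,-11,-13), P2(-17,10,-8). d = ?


dx=-10, dy=21, dz=5
d = sqrt(100+441+25) = sqrt(566) = 23.7908

23.7908


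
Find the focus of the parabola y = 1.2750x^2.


a = 1.2750
4a = 5.1000
focus = (0, 1/5.1000) = (0, 0.1961)

Focus = (0, 0.1961)


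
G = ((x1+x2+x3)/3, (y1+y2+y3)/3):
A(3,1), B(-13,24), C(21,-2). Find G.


Gx = (3- 13+21)/3 = 11/3 = 3.6667
Gy = (1+24- 2)/3 = 23/3 = 7.6667

G = (3.6667, 7.6667)


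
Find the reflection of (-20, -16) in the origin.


Reflection rule for origin: (-x, -y)
(-20, -16) -> (20, 16)

(20, 16)


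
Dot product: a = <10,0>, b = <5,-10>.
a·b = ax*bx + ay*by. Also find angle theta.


a·b = 10*5 + 0*(-10) = 50 + 0 = 50
|a| = sqrt(100+0) = 10.0000
|b| = sqrt(25+100) = 11.1803
cos(theta) = 50/(sqrt(100)*sqrt(125)) = 50/sqrt(12500) = 0.447214
theta = arccos(50/sqrt(12500)) = 63.4349 degrees

a·b = 50, theta = 63.4349 deg


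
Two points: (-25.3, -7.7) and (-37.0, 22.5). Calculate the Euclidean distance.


dx = -37.0 + 25.3 = -11.7
dy = 22.5 + 7.7 = 30.2
d = sqrt(136.89 + 912.04) = sqrt(1048.93) = 32.3872

32.3872


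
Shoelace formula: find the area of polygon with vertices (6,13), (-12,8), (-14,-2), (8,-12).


sum(xi*y_{i+1}) = 6*8 - 12*(-2) - 14*(-12) + 8*13 = 344
sum(yi*x_{i+1}) = 13*(-12) + 8*(-14) - 2*8 - 12*6 = -356
Area = |344 + 356|/2 = 700/2 = 350.0000

350.0000 sq units


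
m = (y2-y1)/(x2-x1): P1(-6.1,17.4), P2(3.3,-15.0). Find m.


dy = -15.0 - 17.4 = -32.4
dx = 3.3 + 6.1 = 9.4
m = -32.4/9.4 = -3.4468

m = -3.4468


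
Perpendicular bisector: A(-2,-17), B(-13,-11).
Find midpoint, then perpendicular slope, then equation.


Midpoint = (-7.5, -14)
Slope of AB = dy/dx = 6/(-11) = -0.5455
Perp slope = -dx/dy = 11/6 = 1.8333
b = My - (perp slope)*Mx = -14 + (-11*(-7.5))/6 = -14 + 13.7500 = -0.2500

y = 1.8333x - 0.2500


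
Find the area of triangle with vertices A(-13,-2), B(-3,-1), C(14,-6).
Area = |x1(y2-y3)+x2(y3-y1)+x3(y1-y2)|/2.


-13*(-1+ 6) = -65
-3*(-6+ 2) = 12
14*(-2+ 1) = -14
sum = -67
Area = |-67|/2 = 33.5000

33.5000 sq units


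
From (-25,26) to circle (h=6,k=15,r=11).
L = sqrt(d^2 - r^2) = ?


d = sqrt((-25-6)^2 + (26-15)^2) = sqrt(961+121) = 32.8938
L = sqrt(1082.0000 - 121) = sqrt(961.0000) = 31.0000

31.0000


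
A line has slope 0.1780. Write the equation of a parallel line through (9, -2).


Parallel lines have equal slopes.
m2 = 0.1780
b2 = -2 - 0.1780*9 = -3.6020

y = 0.1780x - 3.6020


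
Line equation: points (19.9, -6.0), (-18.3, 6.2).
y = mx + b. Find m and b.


m = (12.2)/(-38.2) = -0.3194
b = y1 - m*x1 = -6.0 - (12.2*19.9)/(-38.2) = -6.0 + 6.3555 = 0.3555

y = -0.3194x + 0.3555


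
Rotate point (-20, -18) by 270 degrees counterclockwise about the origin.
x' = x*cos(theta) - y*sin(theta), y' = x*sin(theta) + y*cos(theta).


cos(270) = 0, sin(270) = -1
x' = -20*0 + 18*(-1) = -18
y' = -20*(-1) - 18*0 = 20

(-18, 20)


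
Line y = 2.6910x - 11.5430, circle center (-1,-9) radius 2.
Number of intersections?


Substitute y = 2.6910x - 11.5430: (x+ 1)^2 + (2.6910x- 11.5430+ 9)^2 = 4
Expand to Ax^2 + Bx + C = 0, where b-k = -2.543
A = 1+m^2 = 8.241481
B = 2(m(b-k) - h) = 2(2.6910*(-2.543) + 1) = -11.686426
C = h^2 + (b-k)^2 - r^2 = 1 + 6.466849 - 4 = 3.466849
disc = B^2-4AC = 136.5726 - 114.2879 = 22.2847
disc > 0

2 intersection points


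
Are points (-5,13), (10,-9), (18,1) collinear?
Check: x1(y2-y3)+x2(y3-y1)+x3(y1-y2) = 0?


-5*(-9-1) + 10*(1-13) + 18*(13+ 9)
= 50 - 120 + 396 = 326

No, not collinear (determinant = 326)


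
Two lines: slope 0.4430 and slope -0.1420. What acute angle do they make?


m1-m2 = 0.585
1+m1*m2 = 0.937094
tan(theta) = |0.585/0.937094| = 0.624270
theta = arctan(|0.585/0.937094|) = 31.9753 degrees (acute angle)

31.9753 degrees


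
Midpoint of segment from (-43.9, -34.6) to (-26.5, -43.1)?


Mx = (-43.9 - 26.5)/2 = -70.4/2 = -35.2000
My = (-34.6 - 43.1)/2 = -77.7/2 = -38.8500

(-35.2000, -38.8500)


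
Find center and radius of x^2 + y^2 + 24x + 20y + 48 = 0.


h = -D/2 = -24/2 = -12
k = -E/2 = -20/2 = -10
r^2 = h^2 + k^2 - F = 144 + 100 - 48 = 196
r = 14

Center (-12, -10), radius = 14


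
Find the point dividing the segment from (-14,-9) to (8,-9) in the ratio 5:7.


Px = (5*8 + 7*(-14))/12 = -58/12 = -4.8333
Py = (5*(-9) + 7*(-9))/12 = -108/12 = -9.0000

P = (-4.8333, -9.0000)


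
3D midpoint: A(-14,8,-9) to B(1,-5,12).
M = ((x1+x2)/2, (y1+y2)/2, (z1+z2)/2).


Mx = (-14+1)/2 = -6.5000
My = (8- 5)/2 = 1.5000
Mz = (-9+12)/2 = 1.5000

M = (-6.5000, 1.5000, 1.5000)


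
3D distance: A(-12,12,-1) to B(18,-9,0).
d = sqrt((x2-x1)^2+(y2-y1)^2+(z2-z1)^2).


dx=30, dy=-21, dz=1
d = sqrt(900+441+1) = sqrt(1342) = 36.6333

36.6333


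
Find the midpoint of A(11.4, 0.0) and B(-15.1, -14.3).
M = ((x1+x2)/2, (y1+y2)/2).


Mx = (11.4 - 15.1)/2 = -3.7/2 = -1.8500
My = (0.0 - 14.3)/2 = -14.3/2 = -7.1500

(-1.8500, -7.1500)


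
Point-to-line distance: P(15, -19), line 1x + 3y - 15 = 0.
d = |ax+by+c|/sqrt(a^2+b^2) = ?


|1*15 + 3*(-19) - 15| = |-57| = 57
sqrt(1 + 9) = sqrt(10) = 3.1623
d = 57/sqrt(10) = 18.0250

18.0250


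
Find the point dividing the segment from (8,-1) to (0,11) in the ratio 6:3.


Px = (6*0 + 3*8)/9 = 24/9 = 2.6667
Py = (6*11 + 3*(-1))/9 = 63/9 = 7.0000

P = (2.6667, 7.0000)


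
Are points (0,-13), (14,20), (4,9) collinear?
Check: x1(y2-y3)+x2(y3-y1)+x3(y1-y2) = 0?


0*(20-9) + 14*(9+ 13) + 4*(-13-20)
= 0 + 308 - 132 = 176

No, not collinear (determinant = 176)


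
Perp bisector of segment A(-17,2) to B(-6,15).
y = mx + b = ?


Midpoint = (-11.5, 8.5)
Slope of AB = dy/dx = 13/11 = 1.1818
Perp slope = -dx/dy = -11/13 = -0.8462
b = My - (perp slope)*Mx = 8.5 + (11*(-11.5))/13 = 8.5 - 9.7308 = -1.2308

y = -0.8462x - 1.2308


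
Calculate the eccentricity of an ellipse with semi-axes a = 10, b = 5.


c = sqrt(100-25) = sqrt(75) = 8.6603
e = c/a = sqrt(75)/10 = 0.8660

e = 0.8660


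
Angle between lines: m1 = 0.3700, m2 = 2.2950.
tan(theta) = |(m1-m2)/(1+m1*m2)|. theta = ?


m1-m2 = -1.925
1+m1*m2 = 1.84915
tan(theta) = |-1.925/1.84915| = 1.041019
theta = arctan(|-1.925/1.84915|) = 46.1513 degrees (acute angle)

46.1513 degrees


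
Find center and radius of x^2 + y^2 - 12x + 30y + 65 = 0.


h = -D/2 = 12/2 = 6
k = -E/2 = -30/2 = -15
r^2 = h^2 + k^2 - F = 36 + 225 - 65 = 196
r = 14

Center (6, -15), radius = 14


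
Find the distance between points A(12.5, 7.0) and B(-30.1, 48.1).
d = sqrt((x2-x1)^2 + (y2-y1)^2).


dx = -30.1 - 12.5 = -42.6
dy = 48.1 - 7.0 = 41.1
d = sqrt(1814.76 + 1689.21) = sqrt(3503.97) = 59.1943

59.1943


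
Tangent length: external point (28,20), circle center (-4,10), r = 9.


d = sqrt((28+ 4)^2 + (20-10)^2) = sqrt(1024+100) = 33.5261
L = sqrt(1124.0000 - 81) = sqrt(1043.0000) = 32.2955

32.2955


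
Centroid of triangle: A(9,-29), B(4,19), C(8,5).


Gx = (9+4+8)/3 = 21/3 = 7.0000
Gy = (-29+19+5)/3 = -5/3 = -1.6667

G = (7.0000, -1.6667)


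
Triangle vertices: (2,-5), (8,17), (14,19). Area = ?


2*(17-19) = -4
8*(19+ 5) = 192
14*(-5-17) = -308
sum = -120
Area = |-120|/2 = 60.0000

60.0000 sq units


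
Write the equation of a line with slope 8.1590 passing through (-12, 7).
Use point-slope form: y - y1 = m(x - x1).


y - 7 = 8.1590(x + 12)
y = 8.1590x + 7 - 8.1590*(-12)
y = 8.1590x + 104.9080

y = 8.1590x + 104.9080


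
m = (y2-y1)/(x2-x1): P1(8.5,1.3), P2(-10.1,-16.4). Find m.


dy = -16.4 - 1.3 = -17.7
dx = -10.1 - 8.5 = -18.6
m = -17.7/(-18.6) = 0.9516

m = 0.9516


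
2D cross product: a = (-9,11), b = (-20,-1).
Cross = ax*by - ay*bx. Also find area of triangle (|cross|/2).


cross = -9*(-1) - 11*(-20) = 9 + 220 = 229
Triangle area = |229|/2 = 229/2 = 114.5000

cross = 229, triangle area = 114.5000


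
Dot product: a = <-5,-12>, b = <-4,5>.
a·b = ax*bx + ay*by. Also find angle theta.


a·b = -5*(-4) - 12*5 = 20 - 60 = -40
|a| = sqrt(25+144) = 13.0000
|b| = sqrt(16+25) = 6.4031
cos(theta) = -40/(sqrt(169)*sqrt(41)) = -40/sqrt(6929) = -0.480535
theta = arccos(-40/sqrt(6929)) = 118.7203 degrees

a·b = -40, theta = 118.7203 deg


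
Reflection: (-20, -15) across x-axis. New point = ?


Reflection rule for x-axis: (x, -y)
(-20, -15) -> (-20, 15)

(-20, 15)


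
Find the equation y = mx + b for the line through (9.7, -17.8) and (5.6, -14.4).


m = (3.4)/(-4.1) = -0.8293
b = y1 - m*x1 = -17.8 - (3.4*9.7)/(-4.1) = -17.8 + 8.0439 = -9.7561

y = -0.8293x - 9.7561


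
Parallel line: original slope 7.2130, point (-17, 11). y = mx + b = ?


Parallel lines have equal slopes.
m2 = 7.2130
b2 = 11 - 7.2130*(-17) = 133.6210

y = 7.2130x + 133.6210


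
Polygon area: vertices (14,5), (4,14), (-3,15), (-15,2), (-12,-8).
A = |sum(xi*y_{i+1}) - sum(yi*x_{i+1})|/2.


sum(xi*y_{i+1}) = 14*14 + 4*15 - 3*2 - 15*(-8) - 12*5 = 310
sum(yi*x_{i+1}) = 5*4 + 14*(-3) + 15*(-15) + 2*(-12) - 8*14 = -383
Area = |310 + 383|/2 = 693/2 = 346.5000

346.5000 sq units


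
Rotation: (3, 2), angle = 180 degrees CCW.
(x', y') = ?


cos(180) = -1, sin(180) = 0
x' = 3*(-1) - 2*0 = -3
y' = 3*0 + 2*(-1) = -2

(-3, -2)


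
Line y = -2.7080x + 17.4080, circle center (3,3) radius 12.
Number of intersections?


Substitute y = -2.7080x + 17.4080: (x-3)^2 + (-2.7080x+17.4080-3)^2 = 144
Expand to Ax^2 + Bx + C = 0, where b-k = 14.408
A = 1+m^2 = 8.333264
B = 2(m(b-k) - h) = 2(-2.7080*14.408 - 3) = -84.033728
C = h^2 + (b-k)^2 - r^2 = 9 + 207.590464 - 144 = 72.590464
disc = B^2-4AC = 7061.6674 - 2419.6620 = 4642.0054
disc > 0

2 intersection points


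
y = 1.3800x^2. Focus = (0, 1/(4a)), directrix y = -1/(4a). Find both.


a = 1.3800
1/(4a) = 0.1812
Focus = (0, 0.1812)
Directrix: y = -0.1812

Focus = (0, 0.1812), Directrix: y = -0.1812


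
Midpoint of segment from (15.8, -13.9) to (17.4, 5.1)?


Mx = (15.8 + 17.4)/2 = 33.2/2 = 16.6000
My = (-13.9 + 5.1)/2 = -8.8/2 = -4.4000

(16.6000, -4.4000)


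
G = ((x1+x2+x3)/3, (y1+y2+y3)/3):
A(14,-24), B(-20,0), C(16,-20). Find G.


Gx = (14- 20+16)/3 = 10/3 = 3.3333
Gy = (-24+0- 20)/3 = -44/3 = -14.6667

G = (3.3333, -14.6667)


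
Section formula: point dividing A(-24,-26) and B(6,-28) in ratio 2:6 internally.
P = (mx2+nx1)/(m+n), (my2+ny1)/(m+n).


Px = (2*6 + 6*(-24))/8 = -132/8 = -16.5000
Py = (2*(-28) + 6*(-26))/8 = -212/8 = -26.5000

P = (-16.5000, -26.5000)


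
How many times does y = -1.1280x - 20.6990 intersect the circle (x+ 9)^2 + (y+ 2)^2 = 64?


Substitute y = -1.1280x - 20.6990: (x+ 9)^2 + (-1.1280x- 20.6990+ 2)^2 = 64
Expand to Ax^2 + Bx + C = 0, where b-k = -18.699
A = 1+m^2 = 2.272384
B = 2(m(b-k) - h) = 2(-1.1280*(-18.699) + 9) = 60.184944
C = h^2 + (b-k)^2 - r^2 = 81 + 349.652601 - 64 = 366.652601
disc = B^2-4AC = 3622.2275 - 3332.7020 = 289.5255
disc > 0

2 intersection points


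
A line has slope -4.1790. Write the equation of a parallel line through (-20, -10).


Parallel lines have equal slopes.
m2 = -4.1790
b2 = -10 + 4.1790*(-20) = -93.5800

y = -4.1790x - 93.5800


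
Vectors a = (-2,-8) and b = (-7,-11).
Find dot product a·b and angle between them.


a·b = -2*(-7) - 8*(-11) = 14 + 88 = 102
|a| = sqrt(4+64) = 8.2462
|b| = sqrt(49+121) = 13.0384
cos(theta) = 102/(sqrt(68)*sqrt(170)) = 102/sqrt(11560) = 0.948683
theta = arccos(102/sqrt(11560)) = 18.4349 degrees

a·b = 102, theta = 18.4349 deg


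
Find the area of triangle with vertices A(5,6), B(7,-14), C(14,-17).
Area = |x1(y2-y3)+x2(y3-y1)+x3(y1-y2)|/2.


5*(-14+ 17) = 15
7*(-17-6) = -161
14*(6+ 14) = 280
sum = 134
Area = |134|/2 = 67.0000

67.0000 sq units


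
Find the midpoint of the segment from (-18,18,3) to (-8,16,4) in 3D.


Mx = (-18- 8)/2 = -13.0000
My = (18+16)/2 = 17.0000
Mz = (3+4)/2 = 3.5000

M = (-13.0000, 17.0000, 3.5000)


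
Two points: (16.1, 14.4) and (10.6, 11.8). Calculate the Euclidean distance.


dx = 10.6 - 16.1 = -5.5
dy = 11.8 - 14.4 = -2.6
d = sqrt(30.25 + 6.76) = sqrt(37.01) = 6.0836

6.0836


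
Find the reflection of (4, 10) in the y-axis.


Reflection rule for y-axis: (-x, y)
(4, 10) -> (-4, 10)

(-4, 10)


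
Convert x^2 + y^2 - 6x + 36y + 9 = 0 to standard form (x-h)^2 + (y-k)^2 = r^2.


h = -D/2 = 6/2 = 3
k = -E/2 = -36/2 = -18
r^2 = h^2 + k^2 - F = 9 + 324 - 9 = 324
r = 18

Center (3, -18), radius = 18


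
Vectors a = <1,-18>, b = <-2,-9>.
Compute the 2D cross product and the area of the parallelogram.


cross = 1*(-9) + 18*(-2) = -9 - 36 = -45
Parallelogram area = |-45| = 45

cross = -45, parallelogram area = 45


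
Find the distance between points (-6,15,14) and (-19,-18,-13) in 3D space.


dx=-13, dy=-33, dz=-27
d = sqrt(169+1089+729) = sqrt(1987) = 44.5758

44.5758


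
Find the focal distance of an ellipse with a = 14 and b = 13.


c^2 = 14^2 - 13^2 = 196 - 169 = 27
c = sqrt(27) = 5.1962

c = 5.1962


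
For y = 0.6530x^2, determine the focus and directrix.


a = 0.6530
1/(4a) = 0.3828
Focus = (0, 0.3828)
Directrix: y = -0.3828

Focus = (0, 0.3828), Directrix: y = -0.3828


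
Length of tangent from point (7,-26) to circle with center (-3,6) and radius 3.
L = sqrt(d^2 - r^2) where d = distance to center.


d = sqrt((7+ 3)^2 + (-26-6)^2) = sqrt(100+1024) = 33.5261
L = sqrt(1124.0000 - 9) = sqrt(1115.0000) = 33.3916

33.3916


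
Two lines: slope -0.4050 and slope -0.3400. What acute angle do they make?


m1-m2 = -0.065
1+m1*m2 = 1.1377
tan(theta) = |-0.065/1.1377| = 0.057133
theta = arctan(|-0.065/1.1377|) = 3.2699 degrees (acute angle)

3.2699 degrees


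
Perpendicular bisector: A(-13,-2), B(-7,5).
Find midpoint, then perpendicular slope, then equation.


Midpoint = (-10, 1.5)
Slope of AB = dy/dx = 7/6 = 1.1667
Perp slope = -dx/dy = -6/7 = -0.8571
b = My - (perp slope)*Mx = 1.5 + (6*(-10))/7 = 1.5 - 8.5714 = -7.0714

y = -0.8571x - 7.0714


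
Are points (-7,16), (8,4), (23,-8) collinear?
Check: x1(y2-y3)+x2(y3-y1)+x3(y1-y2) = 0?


-7*(4+ 8) + 8*(-8-16) + 23*(16-4)
= -84 - 192 + 276 = 0

Yes, collinear (determinant = 0)


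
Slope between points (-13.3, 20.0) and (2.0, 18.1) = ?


dy = 18.1 - 20.0 = -1.9
dx = 2.0 + 13.3 = 15.3
m = -1.9/15.3 = -0.1242

m = -0.1242


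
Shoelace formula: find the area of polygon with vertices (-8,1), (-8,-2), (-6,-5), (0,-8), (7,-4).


sum(xi*y_{i+1}) = -8*(-2) - 8*(-5) - 6*(-8) + 0*(-4) + 7*1 = 111
sum(yi*x_{i+1}) = 1*(-8) - 2*(-6) - 5*0 - 8*7 - 4*(-8) = -20
Area = |111 + 20|/2 = 131/2 = 65.5000

65.5000 sq units


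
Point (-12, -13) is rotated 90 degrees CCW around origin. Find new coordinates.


cos(90) = 0, sin(90) = 1
x' = -12*0 + 13*1 = 13
y' = -12*1 - 13*0 = -12

(13, -12)


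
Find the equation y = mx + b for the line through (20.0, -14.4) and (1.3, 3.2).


m = (17.6)/(-18.7) = -0.9412
b = y1 - m*x1 = -14.4 - (17.6*20.0)/(-18.7) = -14.4 + 18.8235 = 4.4235

y = -0.9412x + 4.4235


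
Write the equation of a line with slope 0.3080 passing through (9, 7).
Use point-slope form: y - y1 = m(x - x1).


y - 7 = 0.3080(x - 9)
y = 0.3080x + 7 - 0.3080*9
y = 0.3080x + 4.2280

y = 0.3080x + 4.2280


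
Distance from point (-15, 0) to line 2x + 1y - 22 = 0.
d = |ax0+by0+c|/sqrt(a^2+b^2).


|2*(-15) + 1*0 - 22| = |-52| = 52
sqrt(4 + 1) = sqrt(5) = 2.2361
d = 52/sqrt(5) = 23.2551

23.2551


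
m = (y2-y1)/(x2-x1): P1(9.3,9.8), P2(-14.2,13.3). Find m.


dy = 13.3 - 9.8 = 3.5
dx = -14.2 - 9.3 = -23.5
m = 3.5/(-23.5) = -0.1489

m = -0.1489


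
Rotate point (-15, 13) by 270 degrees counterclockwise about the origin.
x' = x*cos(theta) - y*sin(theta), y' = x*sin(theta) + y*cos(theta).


cos(270) = 0, sin(270) = -1
x' = -15*0 - 13*(-1) = 13
y' = -15*(-1) + 13*0 = 15

(13, 15)


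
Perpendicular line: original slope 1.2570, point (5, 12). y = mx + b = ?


Perpendicular slope = -1/m1 = -1/1.2570 = -0.7955
b2 = y0 - m2*x0 = 12 + 5/1.2570 = 12 + 3.9777 = 15.9777

y = -0.7955x + 15.9777


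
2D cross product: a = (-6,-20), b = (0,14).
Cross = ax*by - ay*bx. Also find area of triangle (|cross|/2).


cross = -6*14 + 20*0 = -84 - 0 = -84
Triangle area = |-84|/2 = 84/2 = 42.0000

cross = -84, triangle area = 42.0000


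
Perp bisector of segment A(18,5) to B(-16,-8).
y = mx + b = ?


Midpoint = (1, -1.5)
Slope of AB = dy/dx = -13/(-34) = 0.3824
Perp slope = -dx/dy = -34/13 = -2.6154
b = My - (perp slope)*Mx = -1.5 + (-34*1)/(-13) = -1.5 + 2.6154 = 1.1154

y = -2.6154x + 1.1154


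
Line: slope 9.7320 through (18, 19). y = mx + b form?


y - 19 = 9.7320(x - 18)
y = 9.7320x + 19 - 9.7320*18
y = 9.7320x - 156.1760

y = 9.7320x - 156.1760


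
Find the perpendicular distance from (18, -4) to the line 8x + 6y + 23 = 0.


|8*18 + 6*(-4) + 23| = |143| = 143
sqrt(64 + 36) = sqrt(100) = 10.0000
d = 143/sqrt(100) = 14.3000

14.3000


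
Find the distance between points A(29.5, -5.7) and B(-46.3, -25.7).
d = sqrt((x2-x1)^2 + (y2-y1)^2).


dx = -46.3 - 29.5 = -75.8
dy = -25.7 + 5.7 = -20.0
d = sqrt(5745.64 + 400.0) = sqrt(6145.64) = 78.3941

78.3941


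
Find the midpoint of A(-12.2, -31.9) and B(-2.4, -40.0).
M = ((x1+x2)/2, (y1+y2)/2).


Mx = (-12.2 - 2.4)/2 = -14.6/2 = -7.3000
My = (-31.9 - 40.0)/2 = -71.9/2 = -35.9500

(-7.3000, -35.9500)


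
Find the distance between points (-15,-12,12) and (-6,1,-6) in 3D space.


dx=9, dy=13, dz=-18
d = sqrt(81+169+324) = sqrt(574) = 23.9583

23.9583


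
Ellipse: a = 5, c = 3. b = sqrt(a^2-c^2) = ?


b^2 = 5^2 - (3)^2 = 25 - 9 = 16
b = sqrt(16) = 4

b = 4


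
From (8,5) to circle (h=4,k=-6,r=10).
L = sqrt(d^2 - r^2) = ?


d = sqrt((8-4)^2 + (5+ 6)^2) = sqrt(16+121) = 11.7047
L = sqrt(137.0000 - 100) = sqrt(37.0000) = 6.0828

6.0828


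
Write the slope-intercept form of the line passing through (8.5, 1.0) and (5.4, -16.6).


m = (-17.6)/(-3.1) = 5.6774
b = y1 - m*x1 = 1.0 - (-17.6*8.5)/(-3.1) = 1.0 - 48.2581 = -47.2581

y = 5.6774x - 47.2581


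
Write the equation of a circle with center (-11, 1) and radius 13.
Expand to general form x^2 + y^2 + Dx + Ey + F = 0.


(x+ 11)^2 + (y-1)^2 = 13^2
D = -2h = 22, E = -2k = -2
F = h^2+k^2-r^2 = 121+1-169 = -47

x^2 + y^2 + 22x - 2y - 47 = 0


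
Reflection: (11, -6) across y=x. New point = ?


Reflection rule for y=x: (y, x)
(11, -6) -> (-6, 11)

(-6, 11)


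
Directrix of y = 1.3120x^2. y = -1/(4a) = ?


a = 1.3120
1/(4a) = 0.1905
directrix: y = -0.1905 = -0.1905

y = -0.1905


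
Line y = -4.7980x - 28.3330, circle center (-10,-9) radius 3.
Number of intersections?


Substitute y = -4.7980x - 28.3330: (x+ 10)^2 + (-4.7980x- 28.3330+ 9)^2 = 9
Expand to Ax^2 + Bx + C = 0, where b-k = -19.333
A = 1+m^2 = 24.020804
B = 2(m(b-k) - h) = 2(-4.7980*(-19.333) + 10) = 205.519468
C = h^2 + (b-k)^2 - r^2 = 100 + 373.764889 - 9 = 464.764889
disc = B^2-4AC = 42238.2517 - 44656.1052 = -2417.8535
disc < 0

0 intersection points


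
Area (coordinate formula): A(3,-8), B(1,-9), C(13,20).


3*(-9-20) = -87
1*(20+ 8) = 28
13*(-8+ 9) = 13
sum = -46
Area = |-46|/2 = 23.0000

23.0000 sq units


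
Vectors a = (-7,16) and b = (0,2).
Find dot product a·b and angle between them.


a·b = -7*0 + 16*2 = 0 + 32 = 32
|a| = sqrt(49+256) = 17.4642
|b| = sqrt(0+4) = 2.0000
cos(theta) = 32/(sqrt(305)*sqrt(4)) = 32/sqrt(1220) = 0.916157
theta = arccos(32/sqrt(1220)) = 23.6294 degrees

a·b = 32, theta = 23.6294 deg


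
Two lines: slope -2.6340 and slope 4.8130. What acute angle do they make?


m1-m2 = -7.447
1+m1*m2 = -11.677442
tan(theta) = |-7.447/(-11.677442)| = 0.637725
theta = arctan(|-7.447/(-11.677442)|) = 32.5267 degrees (acute angle)

32.5267 degrees


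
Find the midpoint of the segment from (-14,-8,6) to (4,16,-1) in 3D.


Mx = (-14+4)/2 = -5.0000
My = (-8+16)/2 = 4.0000
Mz = (6- 1)/2 = 2.5000

M = (-5.0000, 4.0000, 2.5000)


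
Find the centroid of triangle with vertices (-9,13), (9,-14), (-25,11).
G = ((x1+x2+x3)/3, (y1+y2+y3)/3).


Gx = (-9+9- 25)/3 = -25/3 = -8.3333
Gy = (13- 14+11)/3 = 10/3 = 3.3333

G = (-8.3333, 3.3333)


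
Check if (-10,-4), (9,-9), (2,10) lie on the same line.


-10*(-9-10) + 9*(10+ 4) + 2*(-4+ 9)
= 190 + 126 + 10 = 326

No, not collinear (determinant = 326)


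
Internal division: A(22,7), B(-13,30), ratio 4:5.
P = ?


Px = (4*(-13) + 5*22)/9 = 58/9 = 6.4444
Py = (4*30 + 5*7)/9 = 155/9 = 17.2222

P = (6.4444, 17.2222)


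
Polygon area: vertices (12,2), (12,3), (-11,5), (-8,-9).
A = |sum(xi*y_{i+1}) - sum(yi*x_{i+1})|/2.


sum(xi*y_{i+1}) = 12*3 + 12*5 - 11*(-9) - 8*2 = 179
sum(yi*x_{i+1}) = 2*12 + 3*(-11) + 5*(-8) - 9*12 = -157
Area = |179 + 157|/2 = 336/2 = 168.0000

168.0000 sq units


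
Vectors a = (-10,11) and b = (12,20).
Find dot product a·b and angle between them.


a·b = -10*12 + 11*20 = -120 + 220 = 100
|a| = sqrt(100+121) = 14.8661
|b| = sqrt(144+400) = 23.3238
cos(theta) = 100/(sqrt(221)*sqrt(544)) = 100/sqrt(120224) = 0.288406
theta = arccos(100/sqrt(120224)) = 73.2374 degrees

a·b = 100, theta = 73.2374 deg


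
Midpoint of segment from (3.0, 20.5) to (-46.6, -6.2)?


Mx = (3.0 - 46.6)/2 = -43.6/2 = -21.8000
My = (20.5 - 6.2)/2 = 14.3/2 = 7.1500

(-21.8000, 7.1500)


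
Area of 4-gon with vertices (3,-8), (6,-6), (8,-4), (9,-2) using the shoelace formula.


sum(xi*y_{i+1}) = 3*(-6) + 6*(-4) + 8*(-2) + 9*(-8) = -130
sum(yi*x_{i+1}) = -8*6 - 6*8 - 4*9 - 2*3 = -138
Area = |-130 + 138|/2 = 8/2 = 4.0000

4.0000 sq units


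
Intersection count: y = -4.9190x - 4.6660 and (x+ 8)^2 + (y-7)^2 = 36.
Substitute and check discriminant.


Substitute y = -4.9190x - 4.6660: (x+ 8)^2 + (-4.9190x- 4.6660-7)^2 = 36
Expand to Ax^2 + Bx + C = 0, where b-k = -11.666
A = 1+m^2 = 25.196561
B = 2(m(b-k) - h) = 2(-4.9190*(-11.666) + 8) = 130.770108
C = h^2 + (b-k)^2 - r^2 = 64 + 136.095556 - 36 = 164.095556
disc = B^2-4AC = 17100.8211 - 16538.5747 = 562.2464
disc > 0

2 intersection points


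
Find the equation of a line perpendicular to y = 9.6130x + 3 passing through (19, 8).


Perpendicular slope = -1/m1 = -1/9.6130 = -0.1040
b2 = y0 - m2*x0 = 8 + 19/9.6130 = 8 + 1.9765 = 9.9765

y = -0.1040x + 9.9765


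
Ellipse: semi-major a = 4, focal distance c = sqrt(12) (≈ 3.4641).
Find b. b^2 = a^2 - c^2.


b^2 = 4^2 - (sqrt(12))^2 = 16 - 12 = 4
b = sqrt(4) = 2

b = 2


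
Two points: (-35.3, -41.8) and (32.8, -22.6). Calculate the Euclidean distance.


dx = 32.8 + 35.3 = 68.1
dy = -22.6 + 41.8 = 19.2
d = sqrt(4637.61 + 368.64) = sqrt(5006.25) = 70.7549

70.7549


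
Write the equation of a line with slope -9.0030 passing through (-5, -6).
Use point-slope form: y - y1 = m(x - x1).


y + 6 = -9.0030(x + 5)
y = -9.0030x - 6 + 9.0030*(-5)
y = -9.0030x - 51.0150

y = -9.0030x - 51.0150


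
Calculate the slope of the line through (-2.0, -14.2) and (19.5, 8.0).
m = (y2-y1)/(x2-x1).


dy = 8.0 + 14.2 = 22.2
dx = 19.5 + 2.0 = 21.5
m = 22.2/21.5 = 1.0326

m = 1.0326


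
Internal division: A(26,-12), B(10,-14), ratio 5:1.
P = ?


Px = (5*10 + 1*26)/6 = 76/6 = 12.6667
Py = (5*(-14) + 1*(-12))/6 = -82/6 = -13.6667

P = (12.6667, -13.6667)


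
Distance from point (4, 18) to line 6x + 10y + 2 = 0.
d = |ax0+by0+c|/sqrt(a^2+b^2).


|6*4 + 10*18 + 2| = |206| = 206
sqrt(36 + 100) = sqrt(136) = 11.6619
d = 206/sqrt(136) = 17.6644

17.6644


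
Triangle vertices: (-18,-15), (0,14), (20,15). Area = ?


-18*(14-15) = 18
0*(15+ 15) = 0
20*(-15-14) = -580
sum = -562
Area = |-562|/2 = 281.0000

281.0000 sq units


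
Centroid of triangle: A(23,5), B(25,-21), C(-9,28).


Gx = (23+25- 9)/3 = 39/3 = 13.0000
Gy = (5- 21+28)/3 = 12/3 = 4.0000

G = (13.0000, 4.0000)


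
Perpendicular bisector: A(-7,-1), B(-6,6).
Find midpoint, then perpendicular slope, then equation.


Midpoint = (-6.5, 2.5)
Slope of AB = dy/dx = 7/1 = 7.0000
Perp slope = -dx/dy = -1/7 = -0.1429
b = My - (perp slope)*Mx = 2.5 + (1*(-6.5))/7 = 2.5 - 0.9286 = 1.5714

y = -0.1429x + 1.5714


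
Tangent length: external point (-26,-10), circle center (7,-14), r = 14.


d = sqrt((-26-7)^2 + (-10+ 14)^2) = sqrt(1089+16) = 33.2415
L = sqrt(1105.0000 - 196) = sqrt(909.0000) = 30.1496

30.1496


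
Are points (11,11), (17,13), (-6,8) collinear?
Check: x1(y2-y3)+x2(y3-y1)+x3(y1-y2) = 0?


11*(13-8) + 17*(8-11) - 6*(11-13)
= 55 - 51 + 12 = 16

No, not collinear (determinant = 16)


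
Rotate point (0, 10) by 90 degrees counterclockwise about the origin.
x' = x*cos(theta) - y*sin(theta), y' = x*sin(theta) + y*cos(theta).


cos(90) = 0, sin(90) = 1
x' = 0*0 - 10*1 = -10
y' = 0*1 + 10*0 = 0

(-10, 0)


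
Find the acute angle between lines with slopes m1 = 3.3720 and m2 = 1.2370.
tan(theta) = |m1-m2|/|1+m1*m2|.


m1-m2 = 2.135
1+m1*m2 = 5.171164
tan(theta) = |2.135/5.171164| = 0.412866
theta = arctan(|2.135/5.171164|) = 22.4341 degrees (acute angle)

22.4341 degrees


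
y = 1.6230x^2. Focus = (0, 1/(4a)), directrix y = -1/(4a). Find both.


a = 1.6230
1/(4a) = 0.1540
Focus = (0, 0.1540)
Directrix: y = -0.1540

Focus = (0, 0.1540), Directrix: y = -0.1540


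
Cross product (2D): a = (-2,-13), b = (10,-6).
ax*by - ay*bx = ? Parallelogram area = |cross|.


cross = -2*(-6) + 13*10 = 12 + 130 = 142
Parallelogram area = |142| = 142

cross = 142, parallelogram area = 142


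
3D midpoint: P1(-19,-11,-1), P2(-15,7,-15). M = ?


Mx = (-19- 15)/2 = -17.0000
My = (-11+7)/2 = -2.0000
Mz = (-1- 15)/2 = -8.0000

M = (-17.0000, -2.0000, -8.0000)


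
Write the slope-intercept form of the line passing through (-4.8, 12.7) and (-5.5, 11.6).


m = (-1.1)/(-0.7) = 1.5714
b = y1 - m*x1 = 12.7 - (-1.1*(-4.8))/(-0.7) = 12.7 + 7.5429 = 20.2429

y = 1.5714x + 20.2429


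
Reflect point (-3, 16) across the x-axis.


Reflection rule for x-axis: (x, -y)
(-3, 16) -> (-3, -16)

(-3, -16)


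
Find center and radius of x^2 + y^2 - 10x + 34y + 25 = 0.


h = -D/2 = 10/2 = 5
k = -E/2 = -34/2 = -17
r^2 = h^2 + k^2 - F = 25 + 289 - 25 = 289
r = 17

Center (5, -17), radius = 17


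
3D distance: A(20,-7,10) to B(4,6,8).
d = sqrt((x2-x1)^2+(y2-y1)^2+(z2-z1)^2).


dx=-16, dy=13, dz=-2
d = sqrt(256+169+4) = sqrt(429) = 20.7123

20.7123


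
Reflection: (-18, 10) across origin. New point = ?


Reflection rule for origin: (-x, -y)
(-18, 10) -> (18, -10)

(18, -10)


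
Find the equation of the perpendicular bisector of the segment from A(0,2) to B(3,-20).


Midpoint = (1.5, -9)
Slope of AB = dy/dx = -22/3 = -7.3333
Perp slope = -dx/dy = 3/22 = 0.1364
b = My - (perp slope)*Mx = -9 + (3*1.5)/(-22) = -9 - 0.2045 = -9.2045

y = 0.1364x - 9.2045


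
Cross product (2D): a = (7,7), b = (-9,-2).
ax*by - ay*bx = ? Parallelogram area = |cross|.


cross = 7*(-2) - 7*(-9) = -14 + 63 = 49
Parallelogram area = |49| = 49

cross = 49, parallelogram area = 49


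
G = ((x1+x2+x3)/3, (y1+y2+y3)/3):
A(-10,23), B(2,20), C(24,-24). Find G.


Gx = (-10+2+24)/3 = 16/3 = 5.3333
Gy = (23+20- 24)/3 = 19/3 = 6.3333

G = (5.3333, 6.3333)


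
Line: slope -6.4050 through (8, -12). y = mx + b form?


y + 12 = -6.4050(x - 8)
y = -6.4050x - 12 + 6.4050*8
y = -6.4050x + 39.2400

y = -6.4050x + 39.2400


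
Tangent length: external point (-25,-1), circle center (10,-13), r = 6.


d = sqrt((-25-10)^2 + (-1+ 13)^2) = sqrt(1225+144) = 37.0000
L = sqrt(1369.0000 - 36) = sqrt(1333.0000) = 36.5103

36.5103


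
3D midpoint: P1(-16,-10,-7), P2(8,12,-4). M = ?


Mx = (-16+8)/2 = -4.0000
My = (-10+12)/2 = 1.0000
Mz = (-7- 4)/2 = -5.5000

M = (-4.0000, 1.0000, -5.5000)


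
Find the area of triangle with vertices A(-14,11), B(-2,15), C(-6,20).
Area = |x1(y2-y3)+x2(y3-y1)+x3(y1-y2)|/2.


-14*(15-20) = 70
-2*(20-11) = -18
-6*(11-15) = 24
sum = 76
Area = |76|/2 = 38.0000

38.0000 sq units


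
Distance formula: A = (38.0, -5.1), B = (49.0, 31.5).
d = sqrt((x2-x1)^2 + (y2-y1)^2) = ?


dx = 49.0 - 38.0 = 11.0
dy = 31.5 + 5.1 = 36.6
d = sqrt(121.0 + 1339.56) = sqrt(1460.56) = 38.2173

38.2173


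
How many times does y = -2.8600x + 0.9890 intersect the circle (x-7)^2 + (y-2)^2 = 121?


Substitute y = -2.8600x + 0.9890: (x-7)^2 + (-2.8600x+0.9890-2)^2 = 121
Expand to Ax^2 + Bx + C = 0, where b-k = -1.011
A = 1+m^2 = 9.1796
B = 2(m(b-k) - h) = 2(-2.8600*(-1.011) - 7) = -8.21708
C = h^2 + (b-k)^2 - r^2 = 49 + 1.022121 - 121 = -70.977879
disc = B^2-4AC = 67.5204 + 2606.1942 = 2673.7146
disc > 0

2 intersection points


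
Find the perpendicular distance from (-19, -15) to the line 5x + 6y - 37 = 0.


|5*(-19) + 6*(-15) - 37| = |-222| = 222
sqrt(25 + 36) = sqrt(61) = 7.8102
d = 222/sqrt(61) = 28.4242

28.4242


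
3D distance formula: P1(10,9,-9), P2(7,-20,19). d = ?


dx=-3, dy=-29, dz=28
d = sqrt(9+841+784) = sqrt(1634) = 40.4228

40.4228


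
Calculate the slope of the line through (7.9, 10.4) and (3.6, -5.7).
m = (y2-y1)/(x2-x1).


dy = -5.7 - 10.4 = -16.1
dx = 3.6 - 7.9 = -4.3
m = -16.1/(-4.3) = 3.7442

m = 3.7442


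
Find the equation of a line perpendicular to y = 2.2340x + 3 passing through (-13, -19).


Perpendicular slope = -1/m1 = -1/2.2340 = -0.4476
b2 = y0 - m2*x0 = -19 - 13/2.2340 = -19 - 5.8192 = -24.8192

y = -0.4476x - 24.8192


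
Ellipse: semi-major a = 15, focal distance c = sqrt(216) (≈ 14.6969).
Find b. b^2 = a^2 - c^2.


b^2 = 15^2 - (sqrt(216))^2 = 225 - 216 = 9
b = sqrt(9) = 3

b = 3


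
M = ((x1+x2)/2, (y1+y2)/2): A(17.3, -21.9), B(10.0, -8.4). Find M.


Mx = (17.3 + 10.0)/2 = 27.3/2 = 13.6500
My = (-21.9 - 8.4)/2 = -30.3/2 = -15.1500

(13.6500, -15.1500)


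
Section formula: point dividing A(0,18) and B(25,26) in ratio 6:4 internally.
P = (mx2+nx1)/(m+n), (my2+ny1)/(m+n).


Px = (6*25 + 4*0)/10 = 150/10 = 15.0000
Py = (6*26 + 4*18)/10 = 228/10 = 22.8000

P = (15.0000, 22.8000)


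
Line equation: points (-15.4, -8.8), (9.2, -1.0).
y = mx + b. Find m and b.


m = (7.8)/(24.6) = 0.3171
b = y1 - m*x1 = -8.8 - (7.8*(-15.4))/(24.6) = -8.8 + 4.8829 = -3.9171

y = 0.3171x - 3.9171


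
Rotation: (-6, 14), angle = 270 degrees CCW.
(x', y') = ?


cos(270) = 0, sin(270) = -1
x' = -6*0 - 14*(-1) = 14
y' = -6*(-1) + 14*0 = 6

(14, 6)


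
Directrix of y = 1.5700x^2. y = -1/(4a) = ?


a = 1.5700
1/(4a) = 0.1592
directrix: y = -0.1592 = -0.1592

y = -0.1592


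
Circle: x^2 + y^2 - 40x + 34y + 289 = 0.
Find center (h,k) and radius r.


h = -D/2 = 40/2 = 20
k = -E/2 = -34/2 = -17
r^2 = h^2 + k^2 - F = 400 + 289 - 289 = 400
r = 20

Center (20, -17), radius = 20
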